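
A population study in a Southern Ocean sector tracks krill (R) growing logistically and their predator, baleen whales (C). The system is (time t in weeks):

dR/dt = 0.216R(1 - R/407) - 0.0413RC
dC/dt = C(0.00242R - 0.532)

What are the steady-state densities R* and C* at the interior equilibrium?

R* ≈ 220, C* ≈ 2.41

From dC/dt = 0 with C > 0: 0.00242R* = 0.532, so R* = 220.
Substitute into dR/dt = 0: 0.216(1 - 220/407) = 0.0413C*.
The bracket is 0.46, giving C* = 0.0993/0.0413 = 2.41.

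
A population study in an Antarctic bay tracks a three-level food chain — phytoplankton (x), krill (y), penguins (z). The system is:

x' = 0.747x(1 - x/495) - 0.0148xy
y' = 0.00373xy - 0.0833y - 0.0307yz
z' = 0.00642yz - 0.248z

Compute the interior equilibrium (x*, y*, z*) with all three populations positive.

From dz/dt = 0: 0.00642y* = 0.248, so y* = 38.6.
From dx/dt = 0: 0.747(1 - x*/495) = 0.0148·38.6, giving x* = 495·(1 - 0.765) = 116.
From dy/dt = 0: 0.00373·116 - 0.0833 = 0.0307z*, so z* = 0.35/0.0307 = 11.4.

x* ≈ 116, y* ≈ 38.6, z* ≈ 11.4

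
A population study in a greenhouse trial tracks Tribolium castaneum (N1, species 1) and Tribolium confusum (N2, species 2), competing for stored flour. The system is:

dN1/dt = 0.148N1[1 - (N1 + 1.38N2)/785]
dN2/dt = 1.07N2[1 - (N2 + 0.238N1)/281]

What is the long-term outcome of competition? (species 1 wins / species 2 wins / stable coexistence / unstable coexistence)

stable coexistence

Compare the nullcline intercepts: K1/α12 = 785/1.38 = 569 > K2 = 281; K2/α21 = 281/0.238 = 1180 > K1 = 785.
Since both inequalities hold, each species can invade when rare, so the interior equilibrium is stable.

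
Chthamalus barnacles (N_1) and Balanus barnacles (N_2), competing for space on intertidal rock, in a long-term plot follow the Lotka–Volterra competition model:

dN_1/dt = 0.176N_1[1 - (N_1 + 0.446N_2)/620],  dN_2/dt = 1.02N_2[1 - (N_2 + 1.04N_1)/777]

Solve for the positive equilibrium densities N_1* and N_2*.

N_1* ≈ 510, N_2* ≈ 247

Setting both brackets to zero gives the nullclines N_1 + 0.446N_2 = 620 and 1.04N_1 + N_2 = 777.
Substituting N_2 = 777 - 1.04N_1 into the first: N_1(1 - 0.446·1.04) = 620 - 0.446·777.
So N_1* = 273/0.536 = 510, and then N_2* = 777 - 1.04·510 = 247.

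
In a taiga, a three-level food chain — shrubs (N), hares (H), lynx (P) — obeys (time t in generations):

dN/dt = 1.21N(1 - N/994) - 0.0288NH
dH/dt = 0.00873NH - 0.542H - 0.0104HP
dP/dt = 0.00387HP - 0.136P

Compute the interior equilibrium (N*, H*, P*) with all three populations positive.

N* ≈ 163, H* ≈ 35.1, P* ≈ 84.4

From dP/dt = 0: 0.00387H* = 0.136, so H* = 35.1.
From dN/dt = 0: 1.21(1 - N*/994) = 0.0288·35.1, giving N* = 994·(1 - 0.836) = 163.
From dH/dt = 0: 0.00873·163 - 0.542 = 0.0104P*, so P* = 0.877/0.0104 = 84.4.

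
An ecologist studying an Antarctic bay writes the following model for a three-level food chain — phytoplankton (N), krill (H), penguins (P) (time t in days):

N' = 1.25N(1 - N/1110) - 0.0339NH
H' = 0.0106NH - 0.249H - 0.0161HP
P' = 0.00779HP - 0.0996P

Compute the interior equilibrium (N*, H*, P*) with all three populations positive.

From dP/dt = 0: 0.00779H* = 0.0996, so H* = 12.8.
From dN/dt = 0: 1.25(1 - N*/1110) = 0.0339·12.8, giving N* = 1110·(1 - 0.347) = 725.
From dH/dt = 0: 0.0106·725 - 0.249 = 0.0161P*, so P* = 7.44/0.0161 = 462.

N* ≈ 725, H* ≈ 12.8, P* ≈ 462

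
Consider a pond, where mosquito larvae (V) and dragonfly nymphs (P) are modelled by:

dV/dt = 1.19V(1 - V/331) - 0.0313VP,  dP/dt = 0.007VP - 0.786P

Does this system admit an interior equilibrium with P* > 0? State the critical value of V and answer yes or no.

The predator equation gives dP/dt > 0 only when V > 0.786/0.007 = 112.
Without the predator, V → K = 331. Since 331 > 112, the predator can invade and persist.

Threshold V = 112; K > 112, so yes, the predator persists.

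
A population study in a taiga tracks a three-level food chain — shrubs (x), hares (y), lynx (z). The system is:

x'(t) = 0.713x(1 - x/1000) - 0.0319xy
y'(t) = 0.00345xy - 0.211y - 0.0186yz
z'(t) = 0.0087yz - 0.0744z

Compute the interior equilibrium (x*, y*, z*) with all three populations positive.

From dz/dt = 0: 0.0087y* = 0.0744, so y* = 8.55.
From dx/dt = 0: 0.713(1 - x*/1000) = 0.0319·8.55, giving x* = 1000·(1 - 0.383) = 617.
From dy/dt = 0: 0.00345·617 - 0.211 = 0.0186z*, so z* = 1.92/0.0186 = 103.

x* ≈ 617, y* ≈ 8.55, z* ≈ 103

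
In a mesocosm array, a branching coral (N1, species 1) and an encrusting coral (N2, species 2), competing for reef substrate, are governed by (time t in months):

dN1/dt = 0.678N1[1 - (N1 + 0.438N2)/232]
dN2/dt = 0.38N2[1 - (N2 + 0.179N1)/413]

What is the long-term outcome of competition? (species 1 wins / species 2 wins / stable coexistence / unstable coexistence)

Compare the nullcline intercepts: K1/α12 = 232/0.438 = 530 > K2 = 413; K2/α21 = 413/0.179 = 2310 > K1 = 232.
Since both inequalities hold, each species can invade when rare, so the interior equilibrium is stable.

stable coexistence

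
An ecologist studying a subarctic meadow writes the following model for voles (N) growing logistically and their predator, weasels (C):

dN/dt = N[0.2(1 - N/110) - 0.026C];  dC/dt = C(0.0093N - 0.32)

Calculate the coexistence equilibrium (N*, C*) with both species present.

From dC/dt = 0 with C > 0: 0.0093N* = 0.32, so N* = 34.4.
Substitute into dN/dt = 0: 0.2(1 - 34.4/110) = 0.026C*.
The bracket is 0.687, giving C* = 0.137/0.026 = 5.29.

N* ≈ 34.4, C* ≈ 5.29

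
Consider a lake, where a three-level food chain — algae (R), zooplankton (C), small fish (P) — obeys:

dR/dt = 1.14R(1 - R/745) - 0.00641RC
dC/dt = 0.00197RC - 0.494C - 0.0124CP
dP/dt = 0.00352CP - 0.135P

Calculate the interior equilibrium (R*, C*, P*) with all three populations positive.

From dP/dt = 0: 0.00352C* = 0.135, so C* = 38.4.
From dR/dt = 0: 1.14(1 - R*/745) = 0.00641·38.4, giving R* = 745·(1 - 0.216) = 584.
From dC/dt = 0: 0.00197·584 - 0.494 = 0.0124P*, so P* = 0.657/0.0124 = 53.

R* ≈ 584, C* ≈ 38.4, P* ≈ 53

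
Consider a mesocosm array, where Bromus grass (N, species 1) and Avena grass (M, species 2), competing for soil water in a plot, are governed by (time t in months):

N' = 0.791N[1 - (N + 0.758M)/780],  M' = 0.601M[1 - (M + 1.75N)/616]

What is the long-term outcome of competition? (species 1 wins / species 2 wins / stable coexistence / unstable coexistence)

species 1 excludes species 2

Compare the nullcline intercepts: K1/α12 = 780/0.758 = 1030 > K2 = 616; K2/α21 = 616/1.75 = 352 < K1 = 780.
Since the inequalities point opposite ways, species 1 can invade but species 2 cannot.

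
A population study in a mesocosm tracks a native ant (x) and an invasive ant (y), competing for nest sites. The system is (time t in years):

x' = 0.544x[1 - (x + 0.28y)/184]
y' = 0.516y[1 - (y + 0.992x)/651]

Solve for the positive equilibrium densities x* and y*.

x* ≈ 2.38, y* ≈ 649

Setting both brackets to zero gives the nullclines x + 0.28y = 184 and 0.992x + y = 651.
Substituting y = 651 - 0.992x into the first: x(1 - 0.28·0.992) = 184 - 0.28·651.
So x* = 1.72/0.722 = 2.38, and then y* = 651 - 0.992·2.38 = 649.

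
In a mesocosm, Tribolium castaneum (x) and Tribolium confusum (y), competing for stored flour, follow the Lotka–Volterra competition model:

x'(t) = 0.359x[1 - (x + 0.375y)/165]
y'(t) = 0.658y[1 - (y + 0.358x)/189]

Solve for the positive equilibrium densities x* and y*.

Setting both brackets to zero gives the nullclines x + 0.375y = 165 and 0.358x + y = 189.
Substituting y = 189 - 0.358x into the first: x(1 - 0.375·0.358) = 165 - 0.375·189.
So x* = 94.1/0.866 = 109, and then y* = 189 - 0.358·109 = 150.

x* ≈ 109, y* ≈ 150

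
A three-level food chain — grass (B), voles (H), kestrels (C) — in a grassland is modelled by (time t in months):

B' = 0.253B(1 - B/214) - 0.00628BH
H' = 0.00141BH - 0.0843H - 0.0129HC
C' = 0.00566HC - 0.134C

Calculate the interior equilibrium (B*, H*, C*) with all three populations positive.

From dC/dt = 0: 0.00566H* = 0.134, so H* = 23.7.
From dB/dt = 0: 0.253(1 - B*/214) = 0.00628·23.7, giving B* = 214·(1 - 0.588) = 88.2.
From dH/dt = 0: 0.00141·88.2 - 0.0843 = 0.0129C*, so C* = 0.0401/0.0129 = 3.11.

B* ≈ 88.2, H* ≈ 23.7, C* ≈ 3.11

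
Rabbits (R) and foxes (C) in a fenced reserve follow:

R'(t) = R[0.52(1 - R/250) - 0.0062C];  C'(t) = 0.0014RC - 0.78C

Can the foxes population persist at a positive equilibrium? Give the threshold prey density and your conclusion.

Threshold R = 557; K < 557, so no, the predator goes extinct.

The predator equation gives dC/dt > 0 only when R > 0.78/0.0014 = 557.
Without the predator, R → K = 250. Since 250 < 557, the predator cannot invade.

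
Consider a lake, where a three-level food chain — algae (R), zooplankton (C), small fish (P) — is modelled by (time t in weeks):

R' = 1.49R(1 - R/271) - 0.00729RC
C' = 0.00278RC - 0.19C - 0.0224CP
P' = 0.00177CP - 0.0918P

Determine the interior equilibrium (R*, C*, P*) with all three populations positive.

From dP/dt = 0: 0.00177C* = 0.0918, so C* = 51.9.
From dR/dt = 0: 1.49(1 - R*/271) = 0.00729·51.9, giving R* = 271·(1 - 0.254) = 202.
From dC/dt = 0: 0.00278·202 - 0.19 = 0.0224P*, so P* = 0.372/0.0224 = 16.6.

R* ≈ 202, C* ≈ 51.9, P* ≈ 16.6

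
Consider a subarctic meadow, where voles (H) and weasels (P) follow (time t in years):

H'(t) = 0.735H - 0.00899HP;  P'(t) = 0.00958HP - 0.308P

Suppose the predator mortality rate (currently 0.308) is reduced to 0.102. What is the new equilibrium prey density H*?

At the interior fixed point, setting dP/dt = 0 with P > 0 fixes H* = (predator death rate)/(HP coefficient) — independent of the other coefficients.
With the change, H* = 0.102/0.00958 = 10.6; it falls from 32.2.

H* ≈ 10.6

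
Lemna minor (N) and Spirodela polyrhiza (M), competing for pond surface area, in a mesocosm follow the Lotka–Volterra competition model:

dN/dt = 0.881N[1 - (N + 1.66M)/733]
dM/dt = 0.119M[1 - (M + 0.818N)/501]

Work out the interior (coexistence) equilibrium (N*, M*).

N* ≈ 276, M* ≈ 275

Setting both brackets to zero gives the nullclines N + 1.66M = 733 and 0.818N + M = 501.
Substituting M = 501 - 0.818N into the first: N(1 - 1.66·0.818) = 733 - 1.66·501.
So N* = -98.7/-0.358 = 276, and then M* = 501 - 0.818·276 = 275.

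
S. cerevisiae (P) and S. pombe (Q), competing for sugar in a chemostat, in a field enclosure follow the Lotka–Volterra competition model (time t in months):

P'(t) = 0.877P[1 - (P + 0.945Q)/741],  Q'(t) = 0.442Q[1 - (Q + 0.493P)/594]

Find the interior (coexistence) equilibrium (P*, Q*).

Setting both brackets to zero gives the nullclines P + 0.945Q = 741 and 0.493P + Q = 594.
Substituting Q = 594 - 0.493P into the first: P(1 - 0.945·0.493) = 741 - 0.945·594.
So P* = 180/0.534 = 336, and then Q* = 594 - 0.493·336 = 428.

P* ≈ 336, Q* ≈ 428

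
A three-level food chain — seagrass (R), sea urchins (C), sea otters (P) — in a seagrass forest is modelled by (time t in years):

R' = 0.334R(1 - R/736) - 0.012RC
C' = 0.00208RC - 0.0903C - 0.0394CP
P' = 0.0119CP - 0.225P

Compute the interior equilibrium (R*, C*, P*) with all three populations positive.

From dP/dt = 0: 0.0119C* = 0.225, so C* = 18.9.
From dR/dt = 0: 0.334(1 - R*/736) = 0.012·18.9, giving R* = 736·(1 - 0.679) = 236.
From dC/dt = 0: 0.00208·236 - 0.0903 = 0.0394P*, so P* = 0.401/0.0394 = 10.2.

R* ≈ 236, C* ≈ 18.9, P* ≈ 10.2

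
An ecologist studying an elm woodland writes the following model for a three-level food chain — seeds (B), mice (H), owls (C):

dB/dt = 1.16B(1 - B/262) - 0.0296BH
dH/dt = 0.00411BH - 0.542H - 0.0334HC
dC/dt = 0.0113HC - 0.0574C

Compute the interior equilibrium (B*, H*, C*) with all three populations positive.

From dC/dt = 0: 0.0113H* = 0.0574, so H* = 5.08.
From dB/dt = 0: 1.16(1 - B*/262) = 0.0296·5.08, giving B* = 262·(1 - 0.13) = 228.
From dH/dt = 0: 0.00411·228 - 0.542 = 0.0334C*, so C* = 0.395/0.0334 = 11.8.

B* ≈ 228, H* ≈ 5.08, C* ≈ 11.8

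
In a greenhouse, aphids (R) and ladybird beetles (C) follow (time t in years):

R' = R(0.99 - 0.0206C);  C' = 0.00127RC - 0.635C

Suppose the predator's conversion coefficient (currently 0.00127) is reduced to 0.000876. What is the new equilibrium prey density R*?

R* ≈ 725

At the interior fixed point, setting dC/dt = 0 with C > 0 fixes R* = (predator death rate)/(RC coefficient) — independent of the other coefficients.
With the change, R* = 0.635/0.000876 = 725; it rises from 500.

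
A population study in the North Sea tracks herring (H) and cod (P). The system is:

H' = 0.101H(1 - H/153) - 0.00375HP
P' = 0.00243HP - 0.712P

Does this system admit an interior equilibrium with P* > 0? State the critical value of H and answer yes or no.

The predator equation gives dP/dt > 0 only when H > 0.712/0.00243 = 293.
Without the predator, H → K = 153. Since 153 < 293, the predator cannot invade.

Threshold H = 293; K < 293, so no, the predator goes extinct.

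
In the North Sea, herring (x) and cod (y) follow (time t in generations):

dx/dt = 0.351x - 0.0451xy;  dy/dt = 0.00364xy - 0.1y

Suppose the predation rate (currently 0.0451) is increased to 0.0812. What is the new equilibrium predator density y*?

At the interior fixed point, setting dx/dt = 0 with x > 0 fixes y* = (prey growth rate)/(xy coefficient) — independent of the other coefficients.
With the change, y* = 0.351/0.0812 = 4.32; it falls from 7.78.

y* ≈ 4.32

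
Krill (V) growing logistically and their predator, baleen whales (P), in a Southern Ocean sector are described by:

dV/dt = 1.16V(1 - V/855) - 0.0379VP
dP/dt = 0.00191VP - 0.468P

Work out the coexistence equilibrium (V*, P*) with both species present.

From dP/dt = 0 with P > 0: 0.00191V* = 0.468, so V* = 245.
Substitute into dV/dt = 0: 1.16(1 - 245/855) = 0.0379P*.
The bracket is 0.713, giving P* = 0.828/0.0379 = 21.8.

V* ≈ 245, P* ≈ 21.8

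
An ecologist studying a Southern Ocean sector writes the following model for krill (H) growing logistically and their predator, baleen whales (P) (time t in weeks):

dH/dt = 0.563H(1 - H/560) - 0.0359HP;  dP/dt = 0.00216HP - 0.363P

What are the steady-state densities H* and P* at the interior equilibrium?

H* ≈ 168, P* ≈ 11

From dP/dt = 0 with P > 0: 0.00216H* = 0.363, so H* = 168.
Substitute into dH/dt = 0: 0.563(1 - 168/560) = 0.0359P*.
The bracket is 0.7, giving P* = 0.394/0.0359 = 11.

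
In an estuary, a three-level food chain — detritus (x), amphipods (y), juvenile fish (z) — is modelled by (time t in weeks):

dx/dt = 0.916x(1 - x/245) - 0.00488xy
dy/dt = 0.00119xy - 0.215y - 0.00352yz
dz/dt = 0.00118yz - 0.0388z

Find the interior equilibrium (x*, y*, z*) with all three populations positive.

x* ≈ 202, y* ≈ 32.9, z* ≈ 7.24

From dz/dt = 0: 0.00118y* = 0.0388, so y* = 32.9.
From dx/dt = 0: 0.916(1 - x*/245) = 0.00488·32.9, giving x* = 245·(1 - 0.175) = 202.
From dy/dt = 0: 0.00119·202 - 0.215 = 0.00352z*, so z* = 0.0255/0.00352 = 7.24.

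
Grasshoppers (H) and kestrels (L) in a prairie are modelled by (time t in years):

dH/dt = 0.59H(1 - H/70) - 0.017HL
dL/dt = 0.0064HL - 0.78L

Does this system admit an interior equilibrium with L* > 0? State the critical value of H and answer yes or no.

The predator equation gives dL/dt > 0 only when H > 0.78/0.0064 = 122.
Without the predator, H → K = 70. Since 70 < 122, the predator cannot invade.

Threshold H = 122; K < 122, so no, the predator goes extinct.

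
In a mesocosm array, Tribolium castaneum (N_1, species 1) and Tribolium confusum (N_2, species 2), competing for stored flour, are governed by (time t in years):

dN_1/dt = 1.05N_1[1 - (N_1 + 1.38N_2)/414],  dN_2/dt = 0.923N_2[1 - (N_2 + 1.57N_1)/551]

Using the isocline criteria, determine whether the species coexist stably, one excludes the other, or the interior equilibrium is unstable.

Compare the nullcline intercepts: K1/α12 = 414/1.38 = 300 < K2 = 551; K2/α21 = 551/1.57 = 351 < K1 = 414.
Since both are reversed, neither can invade when rare; the interior point is a saddle.

unstable coexistence (outcome depends on initial conditions)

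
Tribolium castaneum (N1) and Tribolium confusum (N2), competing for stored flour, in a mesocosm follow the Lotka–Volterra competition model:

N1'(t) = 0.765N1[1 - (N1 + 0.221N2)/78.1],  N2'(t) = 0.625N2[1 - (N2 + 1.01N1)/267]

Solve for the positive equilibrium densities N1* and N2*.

N1* ≈ 24.6, N2* ≈ 242

Setting both brackets to zero gives the nullclines N1 + 0.221N2 = 78.1 and 1.01N1 + N2 = 267.
Substituting N2 = 267 - 1.01N1 into the first: N1(1 - 0.221·1.01) = 78.1 - 0.221·267.
So N1* = 19.1/0.777 = 24.6, and then N2* = 267 - 1.01·24.6 = 242.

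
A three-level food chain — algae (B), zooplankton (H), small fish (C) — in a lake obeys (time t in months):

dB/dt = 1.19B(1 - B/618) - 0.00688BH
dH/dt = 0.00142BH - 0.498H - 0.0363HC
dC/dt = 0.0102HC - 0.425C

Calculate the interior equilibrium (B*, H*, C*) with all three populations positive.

B* ≈ 469, H* ≈ 41.7, C* ≈ 4.63

From dC/dt = 0: 0.0102H* = 0.425, so H* = 41.7.
From dB/dt = 0: 1.19(1 - B*/618) = 0.00688·41.7, giving B* = 618·(1 - 0.241) = 469.
From dH/dt = 0: 0.00142·469 - 0.498 = 0.0363C*, so C* = 0.168/0.0363 = 4.63.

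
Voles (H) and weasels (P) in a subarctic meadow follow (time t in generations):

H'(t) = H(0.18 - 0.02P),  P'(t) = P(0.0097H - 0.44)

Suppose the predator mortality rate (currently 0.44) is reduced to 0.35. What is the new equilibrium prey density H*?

At the interior fixed point, setting dP/dt = 0 with P > 0 fixes H* = (predator death rate)/(HP coefficient) — independent of the other coefficients.
With the change, H* = 0.35/0.0097 = 36.1; it falls from 45.4.

H* ≈ 36.1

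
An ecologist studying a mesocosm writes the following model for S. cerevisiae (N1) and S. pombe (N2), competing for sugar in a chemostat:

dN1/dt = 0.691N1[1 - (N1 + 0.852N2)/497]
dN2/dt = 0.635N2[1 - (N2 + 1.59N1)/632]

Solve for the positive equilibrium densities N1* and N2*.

N1* ≈ 117, N2* ≈ 446

Setting both brackets to zero gives the nullclines N1 + 0.852N2 = 497 and 1.59N1 + N2 = 632.
Substituting N2 = 632 - 1.59N1 into the first: N1(1 - 0.852·1.59) = 497 - 0.852·632.
So N1* = -41.5/-0.355 = 117, and then N2* = 632 - 1.59·117 = 446.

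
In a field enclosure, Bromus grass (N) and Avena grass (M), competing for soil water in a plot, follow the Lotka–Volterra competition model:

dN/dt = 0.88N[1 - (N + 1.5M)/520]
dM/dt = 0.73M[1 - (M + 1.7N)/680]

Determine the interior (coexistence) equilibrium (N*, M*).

Setting both brackets to zero gives the nullclines N + 1.5M = 520 and 1.7N + M = 680.
Substituting M = 680 - 1.7N into the first: N(1 - 1.5·1.7) = 520 - 1.5·680.
So N* = -500/-1.55 = 323, and then M* = 680 - 1.7·323 = 132.

N* ≈ 323, M* ≈ 132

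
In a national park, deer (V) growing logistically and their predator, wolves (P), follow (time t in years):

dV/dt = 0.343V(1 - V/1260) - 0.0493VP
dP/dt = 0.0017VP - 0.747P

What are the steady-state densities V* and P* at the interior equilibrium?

V* ≈ 439, P* ≈ 4.53

From dP/dt = 0 with P > 0: 0.0017V* = 0.747, so V* = 439.
Substitute into dV/dt = 0: 0.343(1 - 439/1260) = 0.0493P*.
The bracket is 0.651, giving P* = 0.223/0.0493 = 4.53.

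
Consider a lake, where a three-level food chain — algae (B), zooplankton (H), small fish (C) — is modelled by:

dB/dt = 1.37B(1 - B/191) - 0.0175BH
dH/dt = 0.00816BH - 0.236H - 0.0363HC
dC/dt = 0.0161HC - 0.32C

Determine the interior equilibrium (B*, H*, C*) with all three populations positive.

From dC/dt = 0: 0.0161H* = 0.32, so H* = 19.9.
From dB/dt = 0: 1.37(1 - B*/191) = 0.0175·19.9, giving B* = 191·(1 - 0.254) = 143.
From dH/dt = 0: 0.00816·143 - 0.236 = 0.0363C*, so C* = 0.927/0.0363 = 25.5.

B* ≈ 143, H* ≈ 19.9, C* ≈ 25.5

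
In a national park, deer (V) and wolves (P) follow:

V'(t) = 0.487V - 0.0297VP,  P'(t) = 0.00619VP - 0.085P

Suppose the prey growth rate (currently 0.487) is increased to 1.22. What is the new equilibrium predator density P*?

P* ≈ 41.1

At the interior fixed point, setting dV/dt = 0 with V > 0 fixes P* = (prey growth rate)/(VP coefficient) — independent of the other coefficients.
With the change, P* = 1.22/0.0297 = 41.1; it rises from 16.4.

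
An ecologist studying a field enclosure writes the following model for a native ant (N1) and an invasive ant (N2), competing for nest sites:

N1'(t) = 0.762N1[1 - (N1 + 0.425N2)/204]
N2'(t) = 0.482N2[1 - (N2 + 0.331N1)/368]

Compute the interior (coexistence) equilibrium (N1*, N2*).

Setting both brackets to zero gives the nullclines N1 + 0.425N2 = 204 and 0.331N1 + N2 = 368.
Substituting N2 = 368 - 0.331N1 into the first: N1(1 - 0.425·0.331) = 204 - 0.425·368.
So N1* = 47.6/0.859 = 55.4, and then N2* = 368 - 0.331·55.4 = 350.

N1* ≈ 55.4, N2* ≈ 350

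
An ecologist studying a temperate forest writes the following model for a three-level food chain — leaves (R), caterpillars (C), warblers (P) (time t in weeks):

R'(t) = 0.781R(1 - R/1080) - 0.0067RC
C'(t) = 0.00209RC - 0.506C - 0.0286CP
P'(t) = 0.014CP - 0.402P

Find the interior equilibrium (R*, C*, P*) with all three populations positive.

From dP/dt = 0: 0.014C* = 0.402, so C* = 28.7.
From dR/dt = 0: 0.781(1 - R*/1080) = 0.0067·28.7, giving R* = 1080·(1 - 0.246) = 814.
From dC/dt = 0: 0.00209·814 - 0.506 = 0.0286P*, so P* = 1.2/0.0286 = 41.8.

R* ≈ 814, C* ≈ 28.7, P* ≈ 41.8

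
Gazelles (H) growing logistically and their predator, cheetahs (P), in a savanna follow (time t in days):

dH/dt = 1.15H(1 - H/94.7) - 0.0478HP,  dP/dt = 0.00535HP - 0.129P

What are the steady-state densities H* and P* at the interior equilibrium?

From dP/dt = 0 with P > 0: 0.00535H* = 0.129, so H* = 24.1.
Substitute into dH/dt = 0: 1.15(1 - 24.1/94.7) = 0.0478P*.
The bracket is 0.745, giving P* = 0.857/0.0478 = 17.9.

H* ≈ 24.1, P* ≈ 17.9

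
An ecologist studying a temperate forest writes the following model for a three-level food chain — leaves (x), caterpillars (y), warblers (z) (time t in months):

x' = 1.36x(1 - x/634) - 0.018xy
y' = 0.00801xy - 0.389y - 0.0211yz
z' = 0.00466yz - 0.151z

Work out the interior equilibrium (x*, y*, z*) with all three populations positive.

From dz/dt = 0: 0.00466y* = 0.151, so y* = 32.4.
From dx/dt = 0: 1.36(1 - x*/634) = 0.018·32.4, giving x* = 634·(1 - 0.429) = 362.
From dy/dt = 0: 0.00801·362 - 0.389 = 0.0211z*, so z* = 2.51/0.0211 = 119.

x* ≈ 362, y* ≈ 32.4, z* ≈ 119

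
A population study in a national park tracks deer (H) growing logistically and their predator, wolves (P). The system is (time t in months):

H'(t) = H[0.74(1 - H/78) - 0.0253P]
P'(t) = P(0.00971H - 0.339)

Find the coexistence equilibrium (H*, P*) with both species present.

From dP/dt = 0 with P > 0: 0.00971H* = 0.339, so H* = 34.9.
Substitute into dH/dt = 0: 0.74(1 - 34.9/78) = 0.0253P*.
The bracket is 0.552, giving P* = 0.409/0.0253 = 16.2.

H* ≈ 34.9, P* ≈ 16.2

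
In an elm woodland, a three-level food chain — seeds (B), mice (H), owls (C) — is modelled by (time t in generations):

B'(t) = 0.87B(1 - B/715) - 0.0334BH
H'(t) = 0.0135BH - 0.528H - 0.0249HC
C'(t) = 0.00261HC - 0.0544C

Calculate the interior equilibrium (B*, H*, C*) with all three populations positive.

From dC/dt = 0: 0.00261H* = 0.0544, so H* = 20.8.
From dB/dt = 0: 0.87(1 - B*/715) = 0.0334·20.8, giving B* = 715·(1 - 0.8) = 143.
From dH/dt = 0: 0.0135·143 - 0.528 = 0.0249C*, so C* = 1.4/0.0249 = 56.3.

B* ≈ 143, H* ≈ 20.8, C* ≈ 56.3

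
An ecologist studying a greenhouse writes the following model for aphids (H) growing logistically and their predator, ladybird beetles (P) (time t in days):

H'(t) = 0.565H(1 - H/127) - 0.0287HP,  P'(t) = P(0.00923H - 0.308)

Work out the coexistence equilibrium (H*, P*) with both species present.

H* ≈ 33.4, P* ≈ 14.5

From dP/dt = 0 with P > 0: 0.00923H* = 0.308, so H* = 33.4.
Substitute into dH/dt = 0: 0.565(1 - 33.4/127) = 0.0287P*.
The bracket is 0.737, giving P* = 0.417/0.0287 = 14.5.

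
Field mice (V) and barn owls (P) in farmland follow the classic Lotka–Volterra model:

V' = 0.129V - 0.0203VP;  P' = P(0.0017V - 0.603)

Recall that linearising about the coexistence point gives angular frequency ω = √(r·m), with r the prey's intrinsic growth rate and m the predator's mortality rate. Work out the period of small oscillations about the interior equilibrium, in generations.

T ≈ 22.5 generations

Here r = 0.129 and m = 0.603, so r·m = 0.0778.
ω = √0.0778 = 0.279 per generation, hence T = 2π/ω ≈ 22.5 generations.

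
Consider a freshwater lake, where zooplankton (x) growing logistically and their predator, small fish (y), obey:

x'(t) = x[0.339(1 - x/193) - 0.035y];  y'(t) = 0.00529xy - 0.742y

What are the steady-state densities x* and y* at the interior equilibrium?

From dy/dt = 0 with y > 0: 0.00529x* = 0.742, so x* = 140.
Substitute into dx/dt = 0: 0.339(1 - 140/193) = 0.035y*.
The bracket is 0.273, giving y* = 0.0926/0.035 = 2.65.

x* ≈ 140, y* ≈ 2.65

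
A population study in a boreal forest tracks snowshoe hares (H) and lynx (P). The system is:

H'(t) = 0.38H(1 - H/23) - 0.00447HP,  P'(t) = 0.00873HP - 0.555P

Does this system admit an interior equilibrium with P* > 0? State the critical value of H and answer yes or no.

The predator equation gives dP/dt > 0 only when H > 0.555/0.00873 = 63.6.
Without the predator, H → K = 23. Since 23 < 63.6, the predator cannot invade.

Threshold H = 63.6; K < 63.6, so no, the predator goes extinct.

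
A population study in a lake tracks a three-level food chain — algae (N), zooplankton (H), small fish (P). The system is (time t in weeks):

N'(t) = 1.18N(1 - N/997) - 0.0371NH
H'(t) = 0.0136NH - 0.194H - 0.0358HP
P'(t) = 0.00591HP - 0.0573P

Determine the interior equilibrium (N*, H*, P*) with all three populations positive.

N* ≈ 693, H* ≈ 9.7, P* ≈ 258

From dP/dt = 0: 0.00591H* = 0.0573, so H* = 9.7.
From dN/dt = 0: 1.18(1 - N*/997) = 0.0371·9.7, giving N* = 997·(1 - 0.305) = 693.
From dH/dt = 0: 0.0136·693 - 0.194 = 0.0358P*, so P* = 9.23/0.0358 = 258.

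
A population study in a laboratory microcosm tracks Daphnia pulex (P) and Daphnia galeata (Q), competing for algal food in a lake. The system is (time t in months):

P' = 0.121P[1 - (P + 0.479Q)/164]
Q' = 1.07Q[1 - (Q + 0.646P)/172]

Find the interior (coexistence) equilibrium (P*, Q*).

P* ≈ 118, Q* ≈ 95.7

Setting both brackets to zero gives the nullclines P + 0.479Q = 164 and 0.646P + Q = 172.
Substituting Q = 172 - 0.646P into the first: P(1 - 0.479·0.646) = 164 - 0.479·172.
So P* = 81.6/0.691 = 118, and then Q* = 172 - 0.646·118 = 95.7.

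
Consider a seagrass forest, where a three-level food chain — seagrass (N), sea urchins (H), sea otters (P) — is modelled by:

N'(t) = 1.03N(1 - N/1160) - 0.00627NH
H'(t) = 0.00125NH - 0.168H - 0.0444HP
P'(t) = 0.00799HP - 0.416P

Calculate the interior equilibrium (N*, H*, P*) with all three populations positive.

From dP/dt = 0: 0.00799H* = 0.416, so H* = 52.1.
From dN/dt = 0: 1.03(1 - N*/1160) = 0.00627·52.1, giving N* = 1160·(1 - 0.317) = 792.
From dH/dt = 0: 0.00125·792 - 0.168 = 0.0444P*, so P* = 0.822/0.0444 = 18.5.

N* ≈ 792, H* ≈ 52.1, P* ≈ 18.5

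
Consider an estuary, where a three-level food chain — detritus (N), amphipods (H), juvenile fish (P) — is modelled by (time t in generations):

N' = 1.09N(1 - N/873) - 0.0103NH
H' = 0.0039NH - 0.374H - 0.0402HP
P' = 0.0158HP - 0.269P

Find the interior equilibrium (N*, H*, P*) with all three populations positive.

N* ≈ 733, H* ≈ 17, P* ≈ 61.8

From dP/dt = 0: 0.0158H* = 0.269, so H* = 17.
From dN/dt = 0: 1.09(1 - N*/873) = 0.0103·17, giving N* = 873·(1 - 0.161) = 733.
From dH/dt = 0: 0.0039·733 - 0.374 = 0.0402P*, so P* = 2.48/0.0402 = 61.8.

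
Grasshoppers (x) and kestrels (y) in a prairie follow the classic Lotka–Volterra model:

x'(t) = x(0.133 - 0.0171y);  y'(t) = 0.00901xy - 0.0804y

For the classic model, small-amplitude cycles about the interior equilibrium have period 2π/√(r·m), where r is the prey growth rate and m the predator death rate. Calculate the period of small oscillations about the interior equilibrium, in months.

Here r = 0.133 and m = 0.0804, so r·m = 0.0107.
ω = √0.0107 = 0.103 per month, hence T = 2π/ω ≈ 60.8 months.

T ≈ 60.8 months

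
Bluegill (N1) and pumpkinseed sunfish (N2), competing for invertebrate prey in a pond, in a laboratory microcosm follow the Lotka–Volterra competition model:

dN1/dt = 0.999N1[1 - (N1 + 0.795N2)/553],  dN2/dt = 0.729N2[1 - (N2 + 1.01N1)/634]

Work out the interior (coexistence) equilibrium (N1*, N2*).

N1* ≈ 249, N2* ≈ 383

Setting both brackets to zero gives the nullclines N1 + 0.795N2 = 553 and 1.01N1 + N2 = 634.
Substituting N2 = 634 - 1.01N1 into the first: N1(1 - 0.795·1.01) = 553 - 0.795·634.
So N1* = 49/0.197 = 249, and then N2* = 634 - 1.01·249 = 383.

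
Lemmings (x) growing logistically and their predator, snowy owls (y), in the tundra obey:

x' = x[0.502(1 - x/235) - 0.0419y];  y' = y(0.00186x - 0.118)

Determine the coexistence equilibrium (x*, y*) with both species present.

From dy/dt = 0 with y > 0: 0.00186x* = 0.118, so x* = 63.4.
Substitute into dx/dt = 0: 0.502(1 - 63.4/235) = 0.0419y*.
The bracket is 0.73, giving y* = 0.366/0.0419 = 8.75.

x* ≈ 63.4, y* ≈ 8.75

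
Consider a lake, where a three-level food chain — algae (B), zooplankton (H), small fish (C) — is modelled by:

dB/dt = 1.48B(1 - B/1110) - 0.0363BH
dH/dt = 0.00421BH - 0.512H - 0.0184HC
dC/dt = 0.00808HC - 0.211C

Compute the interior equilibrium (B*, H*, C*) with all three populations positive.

From dC/dt = 0: 0.00808H* = 0.211, so H* = 26.1.
From dB/dt = 0: 1.48(1 - B*/1110) = 0.0363·26.1, giving B* = 1110·(1 - 0.64) = 399.
From dH/dt = 0: 0.00421·399 - 0.512 = 0.0184C*, so C* = 1.17/0.0184 = 63.5.

B* ≈ 399, H* ≈ 26.1, C* ≈ 63.5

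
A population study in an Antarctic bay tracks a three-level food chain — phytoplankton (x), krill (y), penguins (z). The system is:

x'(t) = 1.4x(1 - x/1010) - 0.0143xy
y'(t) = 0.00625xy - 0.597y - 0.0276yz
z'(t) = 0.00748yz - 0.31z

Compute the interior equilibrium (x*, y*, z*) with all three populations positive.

x* ≈ 582, y* ≈ 41.4, z* ≈ 110

From dz/dt = 0: 0.00748y* = 0.31, so y* = 41.4.
From dx/dt = 0: 1.4(1 - x*/1010) = 0.0143·41.4, giving x* = 1010·(1 - 0.423) = 582.
From dy/dt = 0: 0.00625·582 - 0.597 = 0.0276z*, so z* = 3.04/0.0276 = 110.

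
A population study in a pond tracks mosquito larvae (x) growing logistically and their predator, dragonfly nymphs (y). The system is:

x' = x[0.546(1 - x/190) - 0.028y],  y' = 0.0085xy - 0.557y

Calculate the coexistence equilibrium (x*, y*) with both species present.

From dy/dt = 0 with y > 0: 0.0085x* = 0.557, so x* = 65.5.
Substitute into dx/dt = 0: 0.546(1 - 65.5/190) = 0.028y*.
The bracket is 0.655, giving y* = 0.358/0.028 = 12.8.

x* ≈ 65.5, y* ≈ 12.8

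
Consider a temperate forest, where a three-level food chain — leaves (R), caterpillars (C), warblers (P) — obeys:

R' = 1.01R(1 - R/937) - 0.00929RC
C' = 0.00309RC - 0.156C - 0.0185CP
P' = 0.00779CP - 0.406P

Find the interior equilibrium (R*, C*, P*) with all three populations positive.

R* ≈ 488, C* ≈ 52.1, P* ≈ 73

From dP/dt = 0: 0.00779C* = 0.406, so C* = 52.1.
From dR/dt = 0: 1.01(1 - R*/937) = 0.00929·52.1, giving R* = 937·(1 - 0.479) = 488.
From dC/dt = 0: 0.00309·488 - 0.156 = 0.0185P*, so P* = 1.35/0.0185 = 73.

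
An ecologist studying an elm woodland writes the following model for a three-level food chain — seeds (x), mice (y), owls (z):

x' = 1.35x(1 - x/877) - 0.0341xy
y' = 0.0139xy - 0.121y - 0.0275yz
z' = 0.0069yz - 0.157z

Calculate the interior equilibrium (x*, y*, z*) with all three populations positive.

x* ≈ 373, y* ≈ 22.8, z* ≈ 184

From dz/dt = 0: 0.0069y* = 0.157, so y* = 22.8.
From dx/dt = 0: 1.35(1 - x*/877) = 0.0341·22.8, giving x* = 877·(1 - 0.575) = 373.
From dy/dt = 0: 0.0139·373 - 0.121 = 0.0275z*, so z* = 5.06/0.0275 = 184.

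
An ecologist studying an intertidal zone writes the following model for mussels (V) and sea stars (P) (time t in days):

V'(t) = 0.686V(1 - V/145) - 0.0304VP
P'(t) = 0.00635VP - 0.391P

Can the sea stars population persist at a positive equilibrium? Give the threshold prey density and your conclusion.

The predator equation gives dP/dt > 0 only when V > 0.391/0.00635 = 61.6.
Without the predator, V → K = 145. Since 145 > 61.6, the predator can invade and persist.

Threshold V = 61.6; K > 61.6, so yes, the predator persists.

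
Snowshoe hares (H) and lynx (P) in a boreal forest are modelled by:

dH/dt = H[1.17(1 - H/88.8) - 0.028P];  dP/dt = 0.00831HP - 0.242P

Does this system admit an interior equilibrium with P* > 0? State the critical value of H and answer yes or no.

The predator equation gives dP/dt > 0 only when H > 0.242/0.00831 = 29.1.
Without the predator, H → K = 88.8. Since 88.8 > 29.1, the predator can invade and persist.

Threshold H = 29.1; K > 29.1, so yes, the predator persists.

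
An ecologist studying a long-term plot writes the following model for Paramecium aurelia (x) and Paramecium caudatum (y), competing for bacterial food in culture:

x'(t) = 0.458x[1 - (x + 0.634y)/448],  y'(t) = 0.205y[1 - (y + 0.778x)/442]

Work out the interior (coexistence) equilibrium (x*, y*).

x* ≈ 331, y* ≈ 184

Setting both brackets to zero gives the nullclines x + 0.634y = 448 and 0.778x + y = 442.
Substituting y = 442 - 0.778x into the first: x(1 - 0.634·0.778) = 448 - 0.634·442.
So x* = 168/0.507 = 331, and then y* = 442 - 0.778·331 = 184.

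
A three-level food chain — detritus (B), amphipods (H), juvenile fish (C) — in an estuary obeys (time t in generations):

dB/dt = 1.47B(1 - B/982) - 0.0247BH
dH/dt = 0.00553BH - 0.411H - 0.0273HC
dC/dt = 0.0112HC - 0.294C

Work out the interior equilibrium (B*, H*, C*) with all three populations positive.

From dC/dt = 0: 0.0112H* = 0.294, so H* = 26.2.
From dB/dt = 0: 1.47(1 - B*/982) = 0.0247·26.2, giving B* = 982·(1 - 0.441) = 549.
From dH/dt = 0: 0.00553·549 - 0.411 = 0.0273C*, so C* = 2.62/0.0273 = 96.1.

B* ≈ 549, H* ≈ 26.2, C* ≈ 96.1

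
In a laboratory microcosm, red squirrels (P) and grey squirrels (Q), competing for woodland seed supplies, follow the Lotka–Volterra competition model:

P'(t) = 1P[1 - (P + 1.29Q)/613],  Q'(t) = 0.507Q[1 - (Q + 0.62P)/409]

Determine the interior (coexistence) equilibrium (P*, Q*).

Setting both brackets to zero gives the nullclines P + 1.29Q = 613 and 0.62P + Q = 409.
Substituting Q = 409 - 0.62P into the first: P(1 - 1.29·0.62) = 613 - 1.29·409.
So P* = 85.4/0.2 = 427, and then Q* = 409 - 0.62·427 = 145.

P* ≈ 427, Q* ≈ 145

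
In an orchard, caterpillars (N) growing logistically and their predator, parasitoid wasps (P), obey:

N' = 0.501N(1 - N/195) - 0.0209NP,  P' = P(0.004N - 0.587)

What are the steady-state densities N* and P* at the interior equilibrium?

N* ≈ 147, P* ≈ 5.93

From dP/dt = 0 with P > 0: 0.004N* = 0.587, so N* = 147.
Substitute into dN/dt = 0: 0.501(1 - 147/195) = 0.0209P*.
The bracket is 0.247, giving P* = 0.124/0.0209 = 5.93.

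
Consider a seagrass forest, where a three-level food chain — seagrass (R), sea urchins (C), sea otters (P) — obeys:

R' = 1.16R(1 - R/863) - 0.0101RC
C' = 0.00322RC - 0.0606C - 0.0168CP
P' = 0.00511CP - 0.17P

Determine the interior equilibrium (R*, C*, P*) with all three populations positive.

R* ≈ 613, C* ≈ 33.3, P* ≈ 114

From dP/dt = 0: 0.00511C* = 0.17, so C* = 33.3.
From dR/dt = 0: 1.16(1 - R*/863) = 0.0101·33.3, giving R* = 863·(1 - 0.29) = 613.
From dC/dt = 0: 0.00322·613 - 0.0606 = 0.0168P*, so P* = 1.91/0.0168 = 114.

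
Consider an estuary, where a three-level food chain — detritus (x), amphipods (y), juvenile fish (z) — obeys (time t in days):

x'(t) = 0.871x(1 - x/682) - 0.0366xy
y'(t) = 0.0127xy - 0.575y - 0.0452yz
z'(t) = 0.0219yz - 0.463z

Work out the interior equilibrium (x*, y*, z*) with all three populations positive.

x* ≈ 76.1, y* ≈ 21.1, z* ≈ 8.67

From dz/dt = 0: 0.0219y* = 0.463, so y* = 21.1.
From dx/dt = 0: 0.871(1 - x*/682) = 0.0366·21.1, giving x* = 682·(1 - 0.888) = 76.1.
From dy/dt = 0: 0.0127·76.1 - 0.575 = 0.0452z*, so z* = 0.392/0.0452 = 8.67.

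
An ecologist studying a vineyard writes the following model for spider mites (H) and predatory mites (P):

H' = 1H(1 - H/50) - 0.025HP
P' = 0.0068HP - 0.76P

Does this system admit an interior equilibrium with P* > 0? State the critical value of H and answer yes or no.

Threshold H = 112; K < 112, so no, the predator goes extinct.

The predator equation gives dP/dt > 0 only when H > 0.76/0.0068 = 112.
Without the predator, H → K = 50. Since 50 < 112, the predator cannot invade.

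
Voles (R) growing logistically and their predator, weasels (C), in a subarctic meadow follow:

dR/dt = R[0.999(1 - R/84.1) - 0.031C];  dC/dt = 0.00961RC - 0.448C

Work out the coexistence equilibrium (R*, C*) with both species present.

R* ≈ 46.6, C* ≈ 14.4

From dC/dt = 0 with C > 0: 0.00961R* = 0.448, so R* = 46.6.
Substitute into dR/dt = 0: 0.999(1 - 46.6/84.1) = 0.031C*.
The bracket is 0.446, giving C* = 0.445/0.031 = 14.4.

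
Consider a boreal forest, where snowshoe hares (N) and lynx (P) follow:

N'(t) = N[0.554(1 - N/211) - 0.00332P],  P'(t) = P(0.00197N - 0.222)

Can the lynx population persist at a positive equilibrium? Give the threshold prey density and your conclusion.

Threshold N = 113; K > 113, so yes, the predator persists.

The predator equation gives dP/dt > 0 only when N > 0.222/0.00197 = 113.
Without the predator, N → K = 211. Since 211 > 113, the predator can invade and persist.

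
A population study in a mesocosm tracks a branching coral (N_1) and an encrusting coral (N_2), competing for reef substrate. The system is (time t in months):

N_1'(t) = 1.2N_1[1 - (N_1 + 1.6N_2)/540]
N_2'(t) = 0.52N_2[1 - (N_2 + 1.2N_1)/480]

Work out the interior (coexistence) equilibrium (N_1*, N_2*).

N_1* ≈ 248, N_2* ≈ 183

Setting both brackets to zero gives the nullclines N_1 + 1.6N_2 = 540 and 1.2N_1 + N_2 = 480.
Substituting N_2 = 480 - 1.2N_1 into the first: N_1(1 - 1.6·1.2) = 540 - 1.6·480.
So N_1* = -228/-0.92 = 248, and then N_2* = 480 - 1.2·248 = 183.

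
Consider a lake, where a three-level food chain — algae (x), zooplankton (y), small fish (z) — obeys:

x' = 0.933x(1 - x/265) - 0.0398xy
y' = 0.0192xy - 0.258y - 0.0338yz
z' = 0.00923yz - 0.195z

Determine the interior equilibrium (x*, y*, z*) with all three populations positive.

x* ≈ 26.2, y* ≈ 21.1, z* ≈ 7.24

From dz/dt = 0: 0.00923y* = 0.195, so y* = 21.1.
From dx/dt = 0: 0.933(1 - x*/265) = 0.0398·21.1, giving x* = 265·(1 - 0.901) = 26.2.
From dy/dt = 0: 0.0192·26.2 - 0.258 = 0.0338z*, so z* = 0.245/0.0338 = 7.24.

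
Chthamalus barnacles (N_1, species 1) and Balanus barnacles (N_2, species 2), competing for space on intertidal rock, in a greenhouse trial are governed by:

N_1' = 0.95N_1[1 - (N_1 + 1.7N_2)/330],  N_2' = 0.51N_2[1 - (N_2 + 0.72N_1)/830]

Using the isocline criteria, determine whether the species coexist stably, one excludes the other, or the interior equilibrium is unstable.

species 2 excludes species 1

Compare the nullcline intercepts: K1/α12 = 330/1.7 = 194 < K2 = 830; K2/α21 = 830/0.72 = 1150 > K1 = 330.
Since the inequalities point opposite ways, species 2 can invade but species 1 cannot.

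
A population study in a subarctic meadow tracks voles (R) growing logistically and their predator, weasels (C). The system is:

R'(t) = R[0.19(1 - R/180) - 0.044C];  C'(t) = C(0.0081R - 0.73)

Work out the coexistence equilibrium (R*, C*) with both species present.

From dC/dt = 0 with C > 0: 0.0081R* = 0.73, so R* = 90.1.
Substitute into dR/dt = 0: 0.19(1 - 90.1/180) = 0.044C*.
The bracket is 0.499, giving C* = 0.0949/0.044 = 2.16.

R* ≈ 90.1, C* ≈ 2.16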